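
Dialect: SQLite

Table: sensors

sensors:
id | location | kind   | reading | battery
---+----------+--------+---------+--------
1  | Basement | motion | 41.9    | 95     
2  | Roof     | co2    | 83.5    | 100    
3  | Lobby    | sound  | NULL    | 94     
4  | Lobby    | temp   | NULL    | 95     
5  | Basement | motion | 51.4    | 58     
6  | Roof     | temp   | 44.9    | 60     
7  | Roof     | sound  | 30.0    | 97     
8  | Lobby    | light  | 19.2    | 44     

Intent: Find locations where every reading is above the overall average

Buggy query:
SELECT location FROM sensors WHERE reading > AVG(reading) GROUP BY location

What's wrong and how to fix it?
Bug: WHERE evaluates per row before aggregation, so AVG() is unavailable

Fix: Use a subquery for AVG and a HAVING MIN(...) filter so the condition holds for every row in the group

Corrected query:
SELECT location FROM sensors GROUP BY location HAVING MIN(reading) > (SELECT AVG(reading) FROM sensors)

Result:
(no rows)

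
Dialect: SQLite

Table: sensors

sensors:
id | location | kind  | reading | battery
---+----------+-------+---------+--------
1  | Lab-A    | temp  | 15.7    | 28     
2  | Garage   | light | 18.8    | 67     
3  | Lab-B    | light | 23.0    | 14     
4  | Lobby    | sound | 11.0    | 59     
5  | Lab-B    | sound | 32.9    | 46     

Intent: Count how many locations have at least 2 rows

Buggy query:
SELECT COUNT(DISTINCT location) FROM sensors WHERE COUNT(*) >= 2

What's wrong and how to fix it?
Bug: WHERE filters individual rows, not groups, so a group-level COUNT is invalid there

Fix: Use a subquery that GROUPs and filters with HAVING, then count its rows

Corrected query:
SELECT COUNT(*) FROM (SELECT location FROM sensors GROUP BY location HAVING COUNT(*) >= 2)

Result:
COUNT(*)
--------
1       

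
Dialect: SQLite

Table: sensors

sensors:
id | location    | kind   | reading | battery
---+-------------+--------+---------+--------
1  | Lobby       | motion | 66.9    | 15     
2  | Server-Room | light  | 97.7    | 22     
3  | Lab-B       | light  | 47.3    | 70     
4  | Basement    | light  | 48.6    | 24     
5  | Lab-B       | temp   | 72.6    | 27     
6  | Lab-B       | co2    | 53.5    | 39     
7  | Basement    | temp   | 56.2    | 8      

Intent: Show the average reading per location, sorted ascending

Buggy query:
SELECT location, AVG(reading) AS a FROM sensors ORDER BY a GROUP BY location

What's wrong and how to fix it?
Bug: GROUP BY must precede ORDER BY

Fix: Reorder: SELECT … FROM … GROUP BY … ORDER BY …

Corrected query:
SELECT location, AVG(reading) AS a FROM sensors GROUP BY location ORDER BY a

Result:
location    | a   
------------+-----
Basement    | 52.4
Lab-B       | 57.8
Lobby       | 66.9
Server-Room | 97.7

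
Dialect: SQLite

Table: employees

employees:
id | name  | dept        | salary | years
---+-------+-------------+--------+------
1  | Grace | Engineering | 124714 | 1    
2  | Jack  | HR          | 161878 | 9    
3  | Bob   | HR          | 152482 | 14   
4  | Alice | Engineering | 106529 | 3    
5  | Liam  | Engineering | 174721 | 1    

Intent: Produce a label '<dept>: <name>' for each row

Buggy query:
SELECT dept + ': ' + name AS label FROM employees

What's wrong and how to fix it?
Bug: '+' is numeric addition; on text columns SQLite converts them to 0 instead of concatenating

Fix: Use the || operator for string concatenation

Corrected query:
SELECT dept || ': ' || name AS label FROM employees

Result:
label             
------------------
Engineering: Grace
HR: Jack          
HR: Bob           
Engineering: Alice
Engineering: Liam 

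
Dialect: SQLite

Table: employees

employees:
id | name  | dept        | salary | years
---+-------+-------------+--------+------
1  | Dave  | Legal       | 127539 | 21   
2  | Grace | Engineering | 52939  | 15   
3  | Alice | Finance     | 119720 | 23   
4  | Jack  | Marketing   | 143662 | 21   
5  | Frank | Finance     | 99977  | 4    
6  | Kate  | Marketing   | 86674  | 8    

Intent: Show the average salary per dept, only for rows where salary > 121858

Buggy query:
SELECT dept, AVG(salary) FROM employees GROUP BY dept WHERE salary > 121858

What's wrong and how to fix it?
Bug: Row-level WHERE must come before GROUP BY in the clause order

Fix: Place WHERE between FROM and GROUP BY

Corrected query:
SELECT dept, AVG(salary) FROM employees WHERE salary > 121858 GROUP BY dept

Result:
dept      | AVG(salary)
----------+------------
Legal     | 127539     
Marketing | 143662     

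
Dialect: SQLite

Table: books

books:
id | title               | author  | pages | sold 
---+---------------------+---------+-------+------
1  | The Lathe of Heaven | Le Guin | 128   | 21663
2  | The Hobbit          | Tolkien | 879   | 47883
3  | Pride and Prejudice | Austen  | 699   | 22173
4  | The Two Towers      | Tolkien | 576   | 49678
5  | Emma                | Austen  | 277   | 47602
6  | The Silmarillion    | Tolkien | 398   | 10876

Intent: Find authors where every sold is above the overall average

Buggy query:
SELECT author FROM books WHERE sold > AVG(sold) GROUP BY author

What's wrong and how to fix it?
Bug: AVG() is an aggregate; it can't sit directly in WHERE

Fix: Compute the overall average in a scalar subquery and compare each group's MIN against it in HAVING

Corrected query:
SELECT author FROM books GROUP BY author HAVING MIN(sold) > (SELECT AVG(sold) FROM books)

Result:
(no rows)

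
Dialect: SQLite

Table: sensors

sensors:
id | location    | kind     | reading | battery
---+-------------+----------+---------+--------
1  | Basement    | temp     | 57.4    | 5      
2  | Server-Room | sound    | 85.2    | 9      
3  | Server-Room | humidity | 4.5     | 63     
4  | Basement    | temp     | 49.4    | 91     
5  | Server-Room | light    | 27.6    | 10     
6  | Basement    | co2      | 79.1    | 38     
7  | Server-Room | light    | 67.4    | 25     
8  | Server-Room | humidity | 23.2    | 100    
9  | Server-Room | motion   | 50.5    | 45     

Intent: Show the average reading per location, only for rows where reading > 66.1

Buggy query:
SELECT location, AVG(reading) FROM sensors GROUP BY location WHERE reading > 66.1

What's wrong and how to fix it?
Bug: WHERE cannot follow GROUP BY

Fix: Place WHERE between FROM and GROUP BY

Corrected query:
SELECT location, AVG(reading) FROM sensors WHERE reading > 66.1 GROUP BY location

Result:
location    | AVG(reading)
------------+-------------
Basement    | 79.1        
Server-Room | 76.3        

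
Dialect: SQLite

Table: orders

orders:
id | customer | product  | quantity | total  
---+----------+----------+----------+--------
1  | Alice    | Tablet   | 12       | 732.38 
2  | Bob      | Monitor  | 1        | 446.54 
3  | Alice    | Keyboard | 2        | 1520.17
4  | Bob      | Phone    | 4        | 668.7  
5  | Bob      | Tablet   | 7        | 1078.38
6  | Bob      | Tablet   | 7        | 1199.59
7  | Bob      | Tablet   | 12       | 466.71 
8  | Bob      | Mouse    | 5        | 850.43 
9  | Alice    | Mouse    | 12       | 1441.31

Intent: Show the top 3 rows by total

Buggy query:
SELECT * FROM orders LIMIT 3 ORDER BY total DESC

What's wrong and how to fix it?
Bug: LIMIT must come after ORDER BY

Fix: Swap the clauses: ORDER BY first, then LIMIT

Corrected query:
SELECT * FROM orders ORDER BY total DESC LIMIT 3

Result:
id | customer | product  | quantity | total  
---+----------+----------+----------+--------
3  | Alice    | Keyboard | 2        | 1520.17
9  | Alice    | Mouse    | 12       | 1441.31
6  | Bob      | Tablet   | 7        | 1199.59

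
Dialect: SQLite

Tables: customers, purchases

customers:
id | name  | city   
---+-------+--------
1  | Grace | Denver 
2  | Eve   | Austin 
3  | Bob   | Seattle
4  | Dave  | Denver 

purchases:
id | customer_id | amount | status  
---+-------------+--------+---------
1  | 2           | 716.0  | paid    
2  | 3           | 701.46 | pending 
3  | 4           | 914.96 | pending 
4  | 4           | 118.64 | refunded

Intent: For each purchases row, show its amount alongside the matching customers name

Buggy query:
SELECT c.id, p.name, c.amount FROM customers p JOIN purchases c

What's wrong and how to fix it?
Bug: JOIN with no ON clause produces a cartesian product; every purchases row pairs with every customers row

Fix: Add ON c.customer_id = p.id to the JOIN

Corrected query:
SELECT c.id, p.name, c.amount FROM customers p JOIN purchases c ON c.customer_id = p.id

Result:
id | name | amount
---+------+-------
1  | Eve  | 716   
2  | Bob  | 701.46
3  | Dave | 914.96
4  | Dave | 118.64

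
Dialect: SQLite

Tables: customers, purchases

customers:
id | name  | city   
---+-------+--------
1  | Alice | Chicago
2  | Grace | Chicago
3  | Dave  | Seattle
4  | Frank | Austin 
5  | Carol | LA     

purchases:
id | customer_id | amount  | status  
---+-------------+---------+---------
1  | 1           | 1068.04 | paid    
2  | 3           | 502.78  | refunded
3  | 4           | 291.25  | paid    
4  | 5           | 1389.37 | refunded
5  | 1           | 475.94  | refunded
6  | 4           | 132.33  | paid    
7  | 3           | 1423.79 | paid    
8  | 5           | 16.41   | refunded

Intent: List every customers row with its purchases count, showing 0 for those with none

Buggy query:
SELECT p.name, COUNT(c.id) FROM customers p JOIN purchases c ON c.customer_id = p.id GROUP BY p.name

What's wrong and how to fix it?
Bug: INNER JOIN drops customers rows that have no matching purchases rows

Fix: Switch to LEFT JOIN to retain unmatched parent rows

Corrected query:
SELECT p.name, COUNT(c.id) FROM customers p LEFT JOIN purchases c ON c.customer_id = p.id GROUP BY p.name

Result:
name  | COUNT(c.id)
------+------------
Alice | 2          
Carol | 2          
Dave  | 2          
Frank | 2          
Grace | 0          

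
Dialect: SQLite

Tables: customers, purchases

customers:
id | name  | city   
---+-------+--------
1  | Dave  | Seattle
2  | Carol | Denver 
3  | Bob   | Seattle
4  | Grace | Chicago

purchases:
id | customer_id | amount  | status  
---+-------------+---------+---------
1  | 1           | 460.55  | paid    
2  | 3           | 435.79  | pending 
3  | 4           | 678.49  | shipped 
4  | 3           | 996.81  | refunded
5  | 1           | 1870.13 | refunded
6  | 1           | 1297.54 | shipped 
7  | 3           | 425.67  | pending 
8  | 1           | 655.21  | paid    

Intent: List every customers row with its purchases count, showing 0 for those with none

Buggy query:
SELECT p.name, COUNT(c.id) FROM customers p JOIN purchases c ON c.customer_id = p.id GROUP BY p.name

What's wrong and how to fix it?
Bug: An inner join excludes parents with zero children

Fix: Switch to LEFT JOIN to retain unmatched parent rows

Corrected query:
SELECT p.name, COUNT(c.id) FROM customers p LEFT JOIN purchases c ON c.customer_id = p.id GROUP BY p.name

Result:
name  | COUNT(c.id)
------+------------
Bob   | 3          
Carol | 0          
Dave  | 4          
Grace | 1          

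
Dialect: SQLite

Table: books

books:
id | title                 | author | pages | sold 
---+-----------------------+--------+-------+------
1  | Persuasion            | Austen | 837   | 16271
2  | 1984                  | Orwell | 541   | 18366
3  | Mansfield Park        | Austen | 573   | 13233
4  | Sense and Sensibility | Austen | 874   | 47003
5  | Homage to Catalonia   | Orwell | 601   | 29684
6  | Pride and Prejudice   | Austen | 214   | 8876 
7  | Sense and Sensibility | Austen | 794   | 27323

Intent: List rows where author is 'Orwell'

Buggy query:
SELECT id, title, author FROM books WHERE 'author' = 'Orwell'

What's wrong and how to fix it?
Bug: Single quotes denote string literals in SQL; the column name is being compared as a constant string

Fix: Reference the column as author without single quotes

Corrected query:
SELECT id, title, author FROM books WHERE author = 'Orwell'

Result:
id | title               | author
---+---------------------+-------
2  | 1984                | Orwell
5  | Homage to Catalonia | Orwell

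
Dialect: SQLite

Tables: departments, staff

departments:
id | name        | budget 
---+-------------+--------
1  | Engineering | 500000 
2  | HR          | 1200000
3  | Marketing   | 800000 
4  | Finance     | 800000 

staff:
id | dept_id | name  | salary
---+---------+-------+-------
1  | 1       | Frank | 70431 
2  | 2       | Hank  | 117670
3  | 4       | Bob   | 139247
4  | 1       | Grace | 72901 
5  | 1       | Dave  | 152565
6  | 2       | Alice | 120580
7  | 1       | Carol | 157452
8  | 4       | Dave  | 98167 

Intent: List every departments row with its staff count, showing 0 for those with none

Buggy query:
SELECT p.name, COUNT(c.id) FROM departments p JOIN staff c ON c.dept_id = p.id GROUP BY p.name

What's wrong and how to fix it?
Bug: An inner join excludes parents with zero children

Fix: Switch to LEFT JOIN to retain unmatched parent rows

Corrected query:
SELECT p.name, COUNT(c.id) FROM departments p LEFT JOIN staff c ON c.dept_id = p.id GROUP BY p.name

Result:
name        | COUNT(c.id)
------------+------------
Engineering | 4          
Finance     | 2          
HR          | 2          
Marketing   | 0          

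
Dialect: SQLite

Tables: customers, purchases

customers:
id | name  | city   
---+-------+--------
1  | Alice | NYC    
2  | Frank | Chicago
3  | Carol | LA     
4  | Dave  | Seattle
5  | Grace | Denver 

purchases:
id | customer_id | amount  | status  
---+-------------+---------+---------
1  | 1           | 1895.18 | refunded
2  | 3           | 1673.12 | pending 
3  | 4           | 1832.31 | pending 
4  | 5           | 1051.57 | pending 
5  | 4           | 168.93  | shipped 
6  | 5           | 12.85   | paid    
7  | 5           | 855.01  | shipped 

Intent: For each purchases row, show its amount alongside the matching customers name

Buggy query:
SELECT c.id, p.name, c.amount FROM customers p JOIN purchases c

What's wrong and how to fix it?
Bug: JOIN with no ON clause produces a cartesian product; every purchases row pairs with every customers row

Fix: Add ON c.customer_id = p.id to the JOIN

Corrected query:
SELECT c.id, p.name, c.amount FROM customers p JOIN purchases c ON c.customer_id = p.id

Result:
id | name  | amount 
---+-------+--------
1  | Alice | 1895.18
2  | Carol | 1673.12
3  | Dave  | 1832.31
4  | Grace | 1051.57
5  | Dave  | 168.93 
6  | Grace | 12.85  
7  | Grace | 855.01 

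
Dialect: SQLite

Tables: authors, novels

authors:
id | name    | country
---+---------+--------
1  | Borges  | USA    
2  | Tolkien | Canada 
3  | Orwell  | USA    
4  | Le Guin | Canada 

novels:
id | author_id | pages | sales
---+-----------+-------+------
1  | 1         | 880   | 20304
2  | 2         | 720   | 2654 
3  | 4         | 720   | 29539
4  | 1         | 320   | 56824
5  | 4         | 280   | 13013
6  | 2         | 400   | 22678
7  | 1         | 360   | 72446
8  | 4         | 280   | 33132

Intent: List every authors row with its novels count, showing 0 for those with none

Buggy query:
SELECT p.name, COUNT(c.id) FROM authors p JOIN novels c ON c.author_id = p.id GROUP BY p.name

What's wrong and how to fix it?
Bug: An inner join excludes parents with zero children

Fix: Use LEFT JOIN so parents without children still appear (COUNT(c.id) gives 0)

Corrected query:
SELECT p.name, COUNT(c.id) FROM authors p LEFT JOIN novels c ON c.author_id = p.id GROUP BY p.name

Result:
name    | COUNT(c.id)
--------+------------
Borges  | 3          
Le Guin | 3          
Orwell  | 0          
Tolkien | 2          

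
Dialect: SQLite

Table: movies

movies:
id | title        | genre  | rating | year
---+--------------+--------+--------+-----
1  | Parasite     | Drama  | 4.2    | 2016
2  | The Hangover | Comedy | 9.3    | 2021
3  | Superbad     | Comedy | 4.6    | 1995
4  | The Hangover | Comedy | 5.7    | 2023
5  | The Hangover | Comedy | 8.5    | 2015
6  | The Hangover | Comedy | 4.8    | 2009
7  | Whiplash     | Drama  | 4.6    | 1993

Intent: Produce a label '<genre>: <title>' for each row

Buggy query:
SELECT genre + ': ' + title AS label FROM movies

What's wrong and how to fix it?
Bug: SQLite uses || for string concatenation; + coerces text to numbers (yielding 0)

Fix: Replace + with || to concatenate text

Corrected query:
SELECT genre || ': ' || title AS label FROM movies

Result:
label               
--------------------
Drama: Parasite     
Comedy: The Hangover
Comedy: Superbad    
Comedy: The Hangover
Comedy: The Hangover
Comedy: The Hangover
Drama: Whiplash     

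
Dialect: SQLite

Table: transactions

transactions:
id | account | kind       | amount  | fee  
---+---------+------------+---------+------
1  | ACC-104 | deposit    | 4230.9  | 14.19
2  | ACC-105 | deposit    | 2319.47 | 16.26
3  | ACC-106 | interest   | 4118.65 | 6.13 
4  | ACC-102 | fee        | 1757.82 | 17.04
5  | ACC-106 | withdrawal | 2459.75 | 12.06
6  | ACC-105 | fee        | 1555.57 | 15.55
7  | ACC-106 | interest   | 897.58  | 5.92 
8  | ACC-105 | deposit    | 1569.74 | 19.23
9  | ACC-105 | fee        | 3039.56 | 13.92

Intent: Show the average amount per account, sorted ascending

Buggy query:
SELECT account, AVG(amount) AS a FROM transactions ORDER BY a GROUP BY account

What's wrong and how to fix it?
Bug: ORDER BY appears before GROUP BY; SQL clause order requires GROUP BY first

Fix: Move ORDER BY to the end, after GROUP BY

Corrected query:
SELECT account, AVG(amount) AS a FROM transactions GROUP BY account ORDER BY a

Result:
account | a          
--------+------------
ACC-102 | 1757.82    
ACC-105 | 2121.085   
ACC-106 | 2491.993333
ACC-104 | 4230.9     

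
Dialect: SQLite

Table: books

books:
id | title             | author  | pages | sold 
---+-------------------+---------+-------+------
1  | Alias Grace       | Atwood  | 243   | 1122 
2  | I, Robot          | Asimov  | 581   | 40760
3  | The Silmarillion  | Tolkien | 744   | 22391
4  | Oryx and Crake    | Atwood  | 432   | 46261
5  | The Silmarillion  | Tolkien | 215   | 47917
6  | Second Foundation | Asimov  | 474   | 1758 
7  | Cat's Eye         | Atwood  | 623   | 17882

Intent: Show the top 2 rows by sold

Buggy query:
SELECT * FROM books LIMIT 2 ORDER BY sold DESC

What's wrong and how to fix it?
Bug: ORDER BY cannot follow LIMIT; LIMIT is the final clause

Fix: Swap the clauses: ORDER BY first, then LIMIT

Corrected query:
SELECT * FROM books ORDER BY sold DESC LIMIT 2

Result:
id | title            | author  | pages | sold 
---+------------------+---------+-------+------
5  | The Silmarillion | Tolkien | 215   | 47917
4  | Oryx and Crake   | Atwood  | 432   | 46261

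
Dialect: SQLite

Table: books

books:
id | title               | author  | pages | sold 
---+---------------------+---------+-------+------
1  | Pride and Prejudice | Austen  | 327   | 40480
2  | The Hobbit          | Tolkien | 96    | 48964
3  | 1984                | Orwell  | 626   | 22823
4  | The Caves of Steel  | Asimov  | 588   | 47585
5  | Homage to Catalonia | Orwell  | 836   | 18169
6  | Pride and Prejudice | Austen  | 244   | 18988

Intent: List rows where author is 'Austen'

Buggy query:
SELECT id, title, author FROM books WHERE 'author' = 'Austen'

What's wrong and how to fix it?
Bug: 'author' in single quotes is a string literal, not the column; the comparison is literal-vs-literal and never true

Fix: Remove the quotes around the column name (or use double quotes for an identifier)

Corrected query:
SELECT id, title, author FROM books WHERE author = 'Austen'

Result:
id | title               | author
---+---------------------+-------
1  | Pride and Prejudice | Austen
6  | Pride and Prejudice | Austen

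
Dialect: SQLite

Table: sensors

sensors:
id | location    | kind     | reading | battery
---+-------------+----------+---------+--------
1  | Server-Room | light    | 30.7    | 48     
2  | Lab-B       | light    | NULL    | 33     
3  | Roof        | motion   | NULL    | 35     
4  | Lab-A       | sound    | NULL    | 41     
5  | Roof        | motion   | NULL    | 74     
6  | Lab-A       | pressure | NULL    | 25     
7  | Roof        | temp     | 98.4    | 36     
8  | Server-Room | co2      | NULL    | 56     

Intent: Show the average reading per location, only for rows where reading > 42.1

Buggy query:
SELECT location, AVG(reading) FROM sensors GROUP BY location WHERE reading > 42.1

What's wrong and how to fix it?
Bug: Row-level WHERE must come before GROUP BY in the clause order

Fix: Place WHERE between FROM and GROUP BY

Corrected query:
SELECT location, AVG(reading) FROM sensors WHERE reading > 42.1 GROUP BY location

Result:
location | AVG(reading)
---------+-------------
Roof     | 98.4        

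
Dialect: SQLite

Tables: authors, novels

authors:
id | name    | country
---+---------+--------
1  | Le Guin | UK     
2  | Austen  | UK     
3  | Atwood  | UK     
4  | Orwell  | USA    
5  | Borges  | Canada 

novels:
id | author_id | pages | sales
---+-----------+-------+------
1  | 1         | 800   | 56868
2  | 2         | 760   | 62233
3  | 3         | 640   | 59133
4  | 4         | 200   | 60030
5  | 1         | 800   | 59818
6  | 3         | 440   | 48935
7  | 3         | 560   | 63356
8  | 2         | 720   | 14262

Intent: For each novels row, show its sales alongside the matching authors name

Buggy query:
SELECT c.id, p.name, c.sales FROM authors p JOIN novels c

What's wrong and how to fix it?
Bug: JOIN with no ON clause produces a cartesian product; every novels row pairs with every authors row

Fix: Specify the join condition linking the foreign key to the parent id

Corrected query:
SELECT c.id, p.name, c.sales FROM authors p JOIN novels c ON c.author_id = p.id

Result:
id | name    | sales
---+---------+------
1  | Le Guin | 56868
2  | Austen  | 62233
3  | Atwood  | 59133
4  | Orwell  | 60030
5  | Le Guin | 59818
6  | Atwood  | 48935
7  | Atwood  | 63356
8  | Austen  | 14262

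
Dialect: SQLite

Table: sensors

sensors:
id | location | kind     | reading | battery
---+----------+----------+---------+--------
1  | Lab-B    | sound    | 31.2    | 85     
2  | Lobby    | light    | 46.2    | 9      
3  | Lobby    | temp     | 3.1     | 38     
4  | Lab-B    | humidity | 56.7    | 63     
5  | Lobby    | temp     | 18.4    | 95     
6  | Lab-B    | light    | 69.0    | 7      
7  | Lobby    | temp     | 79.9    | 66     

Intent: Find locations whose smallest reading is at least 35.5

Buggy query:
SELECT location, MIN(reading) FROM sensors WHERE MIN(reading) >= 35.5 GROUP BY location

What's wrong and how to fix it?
Bug: MIN() in WHERE is a misuse of aggregate

Fix: Use HAVING for the per-group MIN condition

Corrected query:
SELECT location, MIN(reading) FROM sensors GROUP BY location HAVING MIN(reading) >= 35.5

Result:
(no rows)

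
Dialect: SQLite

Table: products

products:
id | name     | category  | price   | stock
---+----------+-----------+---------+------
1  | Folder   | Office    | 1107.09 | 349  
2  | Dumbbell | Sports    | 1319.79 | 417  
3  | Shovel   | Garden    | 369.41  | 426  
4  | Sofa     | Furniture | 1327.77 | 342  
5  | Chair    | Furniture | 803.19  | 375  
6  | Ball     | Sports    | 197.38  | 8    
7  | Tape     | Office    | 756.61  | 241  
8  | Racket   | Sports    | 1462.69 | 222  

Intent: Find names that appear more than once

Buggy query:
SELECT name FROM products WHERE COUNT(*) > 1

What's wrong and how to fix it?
Bug: WHERE can't reference COUNT(*); aggregates are computed after WHERE

Fix: GROUP BY name, then filter groups with HAVING COUNT(*) > 1

Corrected query:
SELECT name FROM products GROUP BY name HAVING COUNT(*) > 1

Result:
(no rows)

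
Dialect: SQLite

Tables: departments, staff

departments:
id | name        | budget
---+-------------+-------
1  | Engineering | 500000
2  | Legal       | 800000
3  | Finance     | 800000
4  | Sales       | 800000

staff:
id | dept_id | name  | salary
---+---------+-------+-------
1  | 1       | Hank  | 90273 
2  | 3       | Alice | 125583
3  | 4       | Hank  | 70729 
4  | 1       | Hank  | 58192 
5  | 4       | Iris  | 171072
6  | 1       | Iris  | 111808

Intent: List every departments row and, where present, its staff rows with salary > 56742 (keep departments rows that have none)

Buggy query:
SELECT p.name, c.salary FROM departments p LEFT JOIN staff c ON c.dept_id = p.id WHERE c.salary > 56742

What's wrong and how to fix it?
Bug: Filtering c.salary in WHERE discards the NULL rows produced by LEFT JOIN, turning it into an inner join

Fix: Move the right-table condition into the ON clause so unmatched parents are kept

Corrected query:
SELECT p.name, c.salary FROM departments p LEFT JOIN staff c ON c.dept_id = p.id AND c.salary > 56742

Result:
name        | salary
------------+-------
Engineering | 58192 
Engineering | 90273 
Engineering | 111808
Legal       | NULL  
Finance     | 125583
Sales       | 70729 
Sales       | 171072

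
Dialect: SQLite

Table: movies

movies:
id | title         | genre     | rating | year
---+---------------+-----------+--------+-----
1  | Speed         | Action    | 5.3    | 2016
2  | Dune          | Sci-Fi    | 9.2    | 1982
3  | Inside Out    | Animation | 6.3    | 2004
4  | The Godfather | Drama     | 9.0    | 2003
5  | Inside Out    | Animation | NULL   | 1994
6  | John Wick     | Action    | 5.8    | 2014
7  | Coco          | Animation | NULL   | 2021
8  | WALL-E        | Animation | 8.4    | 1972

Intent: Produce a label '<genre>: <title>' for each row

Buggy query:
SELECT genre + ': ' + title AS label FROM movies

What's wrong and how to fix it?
Bug: SQLite uses || for string concatenation; + coerces text to numbers (yielding 0)

Fix: Use the || operator for string concatenation

Corrected query:
SELECT genre || ': ' || title AS label FROM movies

Result:
label                
---------------------
Action: Speed        
Sci-Fi: Dune         
Animation: Inside Out
Drama: The Godfather 
Animation: Inside Out
Action: John Wick    
Animation: Coco      
Animation: WALL-E    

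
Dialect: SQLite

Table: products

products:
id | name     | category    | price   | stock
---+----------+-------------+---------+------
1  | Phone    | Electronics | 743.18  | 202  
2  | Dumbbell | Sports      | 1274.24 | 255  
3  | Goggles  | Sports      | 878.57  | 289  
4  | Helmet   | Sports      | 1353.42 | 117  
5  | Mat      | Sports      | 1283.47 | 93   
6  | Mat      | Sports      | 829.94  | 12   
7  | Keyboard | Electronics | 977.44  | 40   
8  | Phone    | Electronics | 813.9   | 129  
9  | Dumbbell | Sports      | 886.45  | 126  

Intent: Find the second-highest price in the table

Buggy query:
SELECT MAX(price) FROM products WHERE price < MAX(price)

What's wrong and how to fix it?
Bug: The inner MAX is an aggregate inside WHERE, which is not allowed

Fix: Put the inner MAX in a scalar subquery

Corrected query:
SELECT MAX(price) FROM products WHERE price < (SELECT MAX(price) FROM products)

Result:
MAX(price)
----------
1283.47   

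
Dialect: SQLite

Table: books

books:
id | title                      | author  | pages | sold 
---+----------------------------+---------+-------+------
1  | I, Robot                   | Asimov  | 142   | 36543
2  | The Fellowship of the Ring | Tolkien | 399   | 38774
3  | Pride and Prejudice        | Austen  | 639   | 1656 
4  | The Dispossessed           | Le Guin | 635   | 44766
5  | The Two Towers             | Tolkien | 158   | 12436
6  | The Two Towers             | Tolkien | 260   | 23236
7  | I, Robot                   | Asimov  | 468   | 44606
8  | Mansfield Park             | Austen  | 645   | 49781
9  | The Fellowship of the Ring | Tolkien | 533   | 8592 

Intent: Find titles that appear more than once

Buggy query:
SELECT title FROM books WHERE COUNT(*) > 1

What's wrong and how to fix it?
Bug: WHERE can't reference COUNT(*); aggregates are computed after WHERE

Fix: Group first, then use HAVING for the count condition

Corrected query:
SELECT title FROM books GROUP BY title HAVING COUNT(*) > 1

Result:
title                     
--------------------------
I, Robot                  
The Fellowship of the Ring
The Two Towers            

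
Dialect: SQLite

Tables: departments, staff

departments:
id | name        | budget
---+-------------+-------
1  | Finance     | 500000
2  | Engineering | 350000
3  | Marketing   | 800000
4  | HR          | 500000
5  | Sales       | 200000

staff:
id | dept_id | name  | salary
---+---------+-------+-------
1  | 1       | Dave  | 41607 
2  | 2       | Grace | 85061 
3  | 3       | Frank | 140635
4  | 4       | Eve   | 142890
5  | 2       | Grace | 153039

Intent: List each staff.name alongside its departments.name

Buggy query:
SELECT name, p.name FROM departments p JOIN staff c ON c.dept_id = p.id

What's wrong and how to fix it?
Bug: Both tables have a 'name' column; the unqualified reference is ambiguous

Fix: Prefix ambiguous columns with the table alias

Corrected query:
SELECT c.name, p.name FROM departments p JOIN staff c ON c.dept_id = p.id

Result:
name  | name       
------+------------
Dave  | Finance    
Grace | Engineering
Frank | Marketing  
Eve   | HR         
Grace | Engineering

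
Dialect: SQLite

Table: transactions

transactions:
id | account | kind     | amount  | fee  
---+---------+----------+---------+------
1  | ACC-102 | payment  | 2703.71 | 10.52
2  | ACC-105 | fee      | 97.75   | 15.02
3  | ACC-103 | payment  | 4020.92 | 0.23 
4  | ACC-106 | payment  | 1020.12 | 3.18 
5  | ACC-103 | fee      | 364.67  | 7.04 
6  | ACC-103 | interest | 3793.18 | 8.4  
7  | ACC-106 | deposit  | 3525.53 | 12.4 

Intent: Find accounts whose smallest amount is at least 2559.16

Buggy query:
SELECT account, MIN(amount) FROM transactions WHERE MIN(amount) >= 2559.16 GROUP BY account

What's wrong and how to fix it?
Bug: MIN() in WHERE is a misuse of aggregate

Fix: Replace WHERE with HAVING after the GROUP BY

Corrected query:
SELECT account, MIN(amount) FROM transactions GROUP BY account HAVING MIN(amount) >= 2559.16

Result:
account | MIN(amount)
--------+------------
ACC-102 | 2703.71    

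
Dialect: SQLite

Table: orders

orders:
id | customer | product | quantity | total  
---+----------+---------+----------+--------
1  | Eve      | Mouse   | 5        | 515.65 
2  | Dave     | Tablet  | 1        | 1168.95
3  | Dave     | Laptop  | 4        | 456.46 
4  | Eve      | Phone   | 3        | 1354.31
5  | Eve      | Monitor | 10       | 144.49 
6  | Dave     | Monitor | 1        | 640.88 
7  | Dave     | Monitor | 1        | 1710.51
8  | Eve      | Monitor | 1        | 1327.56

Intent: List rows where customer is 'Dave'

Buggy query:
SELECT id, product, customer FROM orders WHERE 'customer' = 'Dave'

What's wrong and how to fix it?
Bug: 'customer' in single quotes is a string literal, not the column; the comparison is literal-vs-literal and never true

Fix: Remove the quotes around the column name (or use double quotes for an identifier)

Corrected query:
SELECT id, product, customer FROM orders WHERE customer = 'Dave'

Result:
id | product | customer
---+---------+---------
2  | Tablet  | Dave    
3  | Laptop  | Dave    
6  | Monitor | Dave    
7  | Monitor | Dave    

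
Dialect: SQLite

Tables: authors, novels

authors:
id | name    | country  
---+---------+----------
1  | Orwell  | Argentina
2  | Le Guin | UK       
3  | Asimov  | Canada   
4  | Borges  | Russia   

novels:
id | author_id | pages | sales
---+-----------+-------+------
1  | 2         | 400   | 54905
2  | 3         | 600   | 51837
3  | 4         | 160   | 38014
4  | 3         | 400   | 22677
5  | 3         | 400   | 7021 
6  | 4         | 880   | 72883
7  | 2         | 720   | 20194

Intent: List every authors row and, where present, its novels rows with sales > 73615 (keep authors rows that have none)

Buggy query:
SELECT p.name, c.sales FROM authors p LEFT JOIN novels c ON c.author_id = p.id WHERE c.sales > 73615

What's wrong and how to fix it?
Bug: Filtering c.sales in WHERE discards the NULL rows produced by LEFT JOIN, turning it into an inner join

Fix: Move the right-table condition into the ON clause so unmatched parents are kept

Corrected query:
SELECT p.name, c.sales FROM authors p LEFT JOIN novels c ON c.author_id = p.id AND c.sales > 73615

Result:
name    | sales
--------+------
Orwell  | NULL 
Le Guin | NULL 
Asimov  | NULL 
Borges  | NULL 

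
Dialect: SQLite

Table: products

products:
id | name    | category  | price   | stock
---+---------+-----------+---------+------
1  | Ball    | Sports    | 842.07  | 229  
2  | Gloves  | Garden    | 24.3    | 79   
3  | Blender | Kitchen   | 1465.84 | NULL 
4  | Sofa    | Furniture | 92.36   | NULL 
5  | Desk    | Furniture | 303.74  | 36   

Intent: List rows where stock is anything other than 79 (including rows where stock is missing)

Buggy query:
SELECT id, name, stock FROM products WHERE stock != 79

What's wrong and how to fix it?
Bug: 'stock != 79' is unknown when stock is NULL, so NULL rows are silently excluded

Fix: Handle NULL separately with IS NULL alongside the inequality

Corrected query:
SELECT id, name, stock FROM products WHERE stock != 79 OR stock IS NULL

Result:
id | name    | stock
---+---------+------
1  | Ball    | 229  
3  | Blender | NULL 
4  | Sofa    | NULL 
5  | Desk    | 36   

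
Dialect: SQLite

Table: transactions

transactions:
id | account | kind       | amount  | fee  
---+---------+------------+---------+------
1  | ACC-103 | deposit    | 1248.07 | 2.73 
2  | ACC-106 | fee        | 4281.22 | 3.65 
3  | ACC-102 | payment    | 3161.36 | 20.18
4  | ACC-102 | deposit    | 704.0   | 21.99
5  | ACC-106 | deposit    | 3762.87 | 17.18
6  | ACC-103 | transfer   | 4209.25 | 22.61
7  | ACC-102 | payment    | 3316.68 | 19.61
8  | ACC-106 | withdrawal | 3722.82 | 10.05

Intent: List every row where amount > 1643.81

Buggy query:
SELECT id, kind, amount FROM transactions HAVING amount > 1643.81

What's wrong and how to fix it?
Bug: This is a non-aggregate query (no GROUP BY, no aggregates), so in SQLite the HAVING clause is invalid here; a row-level condition belongs in WHERE

Fix: Use WHERE for row-level filtering

Corrected query:
SELECT id, kind, amount FROM transactions WHERE amount > 1643.81

Result:
id | kind       | amount 
---+------------+--------
2  | fee        | 4281.22
3  | payment    | 3161.36
5  | deposit    | 3762.87
6  | transfer   | 4209.25
7  | payment    | 3316.68
8  | withdrawal | 3722.82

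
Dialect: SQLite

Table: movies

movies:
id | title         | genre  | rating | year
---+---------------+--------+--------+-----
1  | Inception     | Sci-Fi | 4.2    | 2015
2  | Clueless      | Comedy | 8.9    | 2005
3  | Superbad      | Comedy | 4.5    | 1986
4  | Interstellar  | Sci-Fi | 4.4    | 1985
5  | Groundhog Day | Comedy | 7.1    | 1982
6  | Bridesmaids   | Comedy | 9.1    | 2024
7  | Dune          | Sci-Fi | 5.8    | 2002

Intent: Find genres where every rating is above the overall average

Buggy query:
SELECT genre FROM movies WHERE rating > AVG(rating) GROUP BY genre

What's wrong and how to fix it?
Bug: WHERE evaluates per row before aggregation, so AVG() is unavailable

Fix: Use a subquery for AVG and a HAVING MIN(...) filter so the condition holds for every row in the group

Corrected query:
SELECT genre FROM movies GROUP BY genre HAVING MIN(rating) > (SELECT AVG(rating) FROM movies)

Result:
(no rows)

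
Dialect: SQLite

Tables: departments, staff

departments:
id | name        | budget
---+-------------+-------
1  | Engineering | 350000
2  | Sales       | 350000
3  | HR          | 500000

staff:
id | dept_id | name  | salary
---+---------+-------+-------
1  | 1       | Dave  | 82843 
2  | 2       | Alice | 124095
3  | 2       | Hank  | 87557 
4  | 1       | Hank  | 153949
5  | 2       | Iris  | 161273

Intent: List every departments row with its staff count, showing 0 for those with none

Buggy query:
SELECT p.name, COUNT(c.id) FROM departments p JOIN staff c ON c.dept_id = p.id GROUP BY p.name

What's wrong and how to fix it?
Bug: An inner join excludes parents with zero children

Fix: Switch to LEFT JOIN to retain unmatched parent rows

Corrected query:
SELECT p.name, COUNT(c.id) FROM departments p LEFT JOIN staff c ON c.dept_id = p.id GROUP BY p.name

Result:
name        | COUNT(c.id)
------------+------------
Engineering | 2          
HR          | 0          
Sales       | 3          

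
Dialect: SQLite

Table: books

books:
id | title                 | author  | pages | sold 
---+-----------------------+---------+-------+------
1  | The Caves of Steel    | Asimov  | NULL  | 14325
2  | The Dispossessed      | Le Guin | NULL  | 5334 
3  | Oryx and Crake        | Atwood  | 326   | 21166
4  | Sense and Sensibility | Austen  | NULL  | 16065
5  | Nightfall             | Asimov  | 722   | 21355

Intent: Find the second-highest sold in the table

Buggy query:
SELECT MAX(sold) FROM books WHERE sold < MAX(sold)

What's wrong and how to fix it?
Bug: MAX(sold) on the right of the comparison is an aggregate-in-WHERE error

Fix: Compute the overall MAX in a subquery, then take MAX of rows below it

Corrected query:
SELECT MAX(sold) FROM books WHERE sold < (SELECT MAX(sold) FROM books)

Result:
MAX(sold)
---------
21166    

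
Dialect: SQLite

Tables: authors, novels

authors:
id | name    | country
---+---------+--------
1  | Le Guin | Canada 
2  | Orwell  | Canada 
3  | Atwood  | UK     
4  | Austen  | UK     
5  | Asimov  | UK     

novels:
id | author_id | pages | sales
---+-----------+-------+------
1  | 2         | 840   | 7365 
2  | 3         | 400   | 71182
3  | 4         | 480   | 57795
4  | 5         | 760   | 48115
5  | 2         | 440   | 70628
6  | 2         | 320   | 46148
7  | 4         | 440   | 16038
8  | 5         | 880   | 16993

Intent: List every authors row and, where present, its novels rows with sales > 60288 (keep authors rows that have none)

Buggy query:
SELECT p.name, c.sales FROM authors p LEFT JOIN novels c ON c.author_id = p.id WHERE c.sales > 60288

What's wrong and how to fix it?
Bug: A WHERE condition on the right-hand table after LEFT JOIN drops unmatched parents

Fix: Move the right-table condition into the ON clause so unmatched parents are kept

Corrected query:
SELECT p.name, c.sales FROM authors p LEFT JOIN novels c ON c.author_id = p.id AND c.sales > 60288

Result:
name    | sales
--------+------
Le Guin | NULL 
Orwell  | 70628
Atwood  | 71182
Austen  | NULL 
Asimov  | NULL 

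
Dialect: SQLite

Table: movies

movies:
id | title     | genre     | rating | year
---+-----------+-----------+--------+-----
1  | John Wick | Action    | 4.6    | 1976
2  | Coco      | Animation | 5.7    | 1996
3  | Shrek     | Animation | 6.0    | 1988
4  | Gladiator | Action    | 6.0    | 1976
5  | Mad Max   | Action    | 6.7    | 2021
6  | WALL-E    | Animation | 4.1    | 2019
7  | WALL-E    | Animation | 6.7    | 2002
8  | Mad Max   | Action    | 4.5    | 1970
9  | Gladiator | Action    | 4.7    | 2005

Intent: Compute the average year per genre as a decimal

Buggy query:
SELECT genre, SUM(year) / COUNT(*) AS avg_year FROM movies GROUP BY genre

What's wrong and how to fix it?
Bug: Both operands are integers, so '/' performs integer division and truncates

Fix: Multiply by 1.0 (or CAST to REAL) to force floating-point division

Corrected query:
SELECT genre, SUM(year) * 1.0 / COUNT(*) AS avg_year FROM movies GROUP BY genre

Result:
genre     | avg_year
----------+---------
Action    | 1989.6  
Animation | 2001.25 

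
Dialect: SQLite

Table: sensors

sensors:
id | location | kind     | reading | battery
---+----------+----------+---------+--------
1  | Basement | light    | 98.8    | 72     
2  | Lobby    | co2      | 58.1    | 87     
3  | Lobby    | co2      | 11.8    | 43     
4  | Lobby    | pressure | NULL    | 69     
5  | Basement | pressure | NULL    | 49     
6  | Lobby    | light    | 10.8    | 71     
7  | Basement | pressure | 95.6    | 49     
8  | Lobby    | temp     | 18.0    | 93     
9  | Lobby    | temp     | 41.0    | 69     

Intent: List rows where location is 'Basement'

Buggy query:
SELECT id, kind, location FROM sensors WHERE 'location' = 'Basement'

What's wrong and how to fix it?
Bug: Single quotes denote string literals in SQL; the column name is being compared as a constant string

Fix: Reference the column as location without single quotes

Corrected query:
SELECT id, kind, location FROM sensors WHERE location = 'Basement'

Result:
id | kind     | location
---+----------+---------
1  | light    | Basement
5  | pressure | Basement
7  | pressure | Basement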